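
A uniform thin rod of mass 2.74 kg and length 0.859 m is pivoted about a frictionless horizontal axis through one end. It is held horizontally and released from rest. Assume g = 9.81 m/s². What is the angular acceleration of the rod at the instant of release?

About the pivot, I = (1/3)ML² = (1/3)(2.74)(0.859)² = 0.6739 kg·m².
The weight acts at the center, a distance L/2 = 0.4295 m from the pivot; τ = Mg(L/2) = 11.54 N·m.
α = τ/I = 11.54/0.6739 = 17.13 rad/s².
(Equivalently α = (3g/(2L)) = 17.13 rad/s².)

α ≈ 17.1 rad/s²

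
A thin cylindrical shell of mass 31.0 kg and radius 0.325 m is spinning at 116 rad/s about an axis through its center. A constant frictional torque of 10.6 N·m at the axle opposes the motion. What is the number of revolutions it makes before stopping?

≈ 331 revolutions

I = MR² = (31.0)(0.325)² = 3.274 kg·m².
The net torque has magnitude 10.6 N·m, opposing ω.
|α| = τ/I = 10.60/3.274 = 3.237 rad/s² (deceleration).
ω² = ω₀² − 2|α|θ with ω = 0 ⇒ θ = ω₀²/(2|α|) = 2078 rad = 330.8 rev.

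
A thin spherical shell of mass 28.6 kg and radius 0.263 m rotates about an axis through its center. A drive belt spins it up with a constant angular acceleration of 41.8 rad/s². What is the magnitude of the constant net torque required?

τ ≈ 55.1 N·m

I = (2/3)MR² = (2/3)(28.6)(0.263)² = 1.319 kg·m².
τ = Iα = (1.319)(41.80) = 55.13 N·m.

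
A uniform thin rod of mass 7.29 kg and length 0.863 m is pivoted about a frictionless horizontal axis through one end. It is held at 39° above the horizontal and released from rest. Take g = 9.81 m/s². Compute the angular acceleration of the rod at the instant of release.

α ≈ 13.3 rad/s²

About the pivot, I = (1/3)ML² = (1/3)(7.29)(0.863)² = 1.810 kg·m².
The weight acts at the center, a distance L/2 = 0.4315 m from the pivot; τ = Mg(L/2) cos 39° = 23.98 N·m.
α = τ/I = 23.98/1.810 = 13.25 rad/s².
(Equivalently α = (3g/(2L)) cos 39° = 13.25 rad/s².)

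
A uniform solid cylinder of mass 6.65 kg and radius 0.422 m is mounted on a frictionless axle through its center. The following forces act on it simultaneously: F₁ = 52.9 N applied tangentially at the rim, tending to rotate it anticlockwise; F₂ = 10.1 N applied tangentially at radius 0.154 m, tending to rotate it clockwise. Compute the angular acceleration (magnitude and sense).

α ≈ 35.1 rad/s², anticlockwise

I = ½MR² = (1/2)(6.65)(0.422)² = 0.5921 kg·m².
Taking anticlockwise as positive: τ₁ = +(52.9)(0.422) = +22.32 N·m; τ₂ = −(10.1)(0.154) = −1.555 N·m.
Net torque τ = 20.77 N·m.
α = τ/I = 20.77/0.5921 = 35.07 rad/s².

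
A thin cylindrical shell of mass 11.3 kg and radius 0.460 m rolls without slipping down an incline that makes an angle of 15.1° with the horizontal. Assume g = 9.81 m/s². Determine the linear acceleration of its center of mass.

a ≈ 1.28 m/s²

Translation along the incline: Mg sinθ − f = Ma.
Rotation about the center: fR = Iα with I = MR². No-slip gives a = αR, so f = (I/R²)a = M a.
Substituting: Mg sinθ = (1 + 1.000)Ma, so a = g sinθ/(1 + 1.000) = (9.81) sin 15.1° / 2.000 = 1.278 m/s².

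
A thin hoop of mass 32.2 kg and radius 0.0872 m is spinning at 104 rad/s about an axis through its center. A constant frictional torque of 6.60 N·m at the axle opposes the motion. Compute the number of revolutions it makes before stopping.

I = MR² = (32.2)(0.0872)² = 0.2448 kg·m².
The net torque has magnitude 6.60 N·m, opposing ω.
|α| = τ/I = 6.600/0.2448 = 26.96 rad/s² (deceleration).
ω² = ω₀² − 2|α|θ with ω = 0 ⇒ θ = ω₀²/(2|α|) = 200.6 rad = 31.93 rev.

≈ 31.9 revolutions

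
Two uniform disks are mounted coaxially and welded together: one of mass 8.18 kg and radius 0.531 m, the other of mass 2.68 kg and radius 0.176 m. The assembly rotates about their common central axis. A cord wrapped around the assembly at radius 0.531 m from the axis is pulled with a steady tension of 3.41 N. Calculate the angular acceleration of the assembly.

α ≈ 1.52 rad/s²

I = ½M₁R₁² + ½M₂R₂² = ½(8.18)(0.531)² + ½(2.68)(0.176)² = 1.195 kg·m².
τ = F r = (3.41)(0.531) = 1.811 N·m.
α = τ/I = 1.811/1.195 = 1.516 rad/s².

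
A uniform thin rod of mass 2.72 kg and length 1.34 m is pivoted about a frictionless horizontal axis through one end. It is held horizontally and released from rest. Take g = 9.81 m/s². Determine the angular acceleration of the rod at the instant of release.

α ≈ 11.0 rad/s²

About the pivot, I = (1/3)ML² = (1/3)(2.72)(1.34)² = 1.628 kg·m².
The weight acts at the center, a distance L/2 = 0.6700 m from the pivot; τ = Mg(L/2) = 17.88 N·m.
α = τ/I = 17.88/1.628 = 10.98 rad/s².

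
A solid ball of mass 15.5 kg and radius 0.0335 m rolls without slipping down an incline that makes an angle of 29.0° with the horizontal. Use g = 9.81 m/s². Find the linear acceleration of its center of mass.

Translation along the incline: Mg sinθ − f = Ma.
Rotation about the center: fR = Iα with I = (2/5)MR². No-slip gives a = αR, so f = (I/R²)a = (2/5)M a.
Substituting: Mg sinθ = (1 + 0.4000)Ma, so a = g sinθ/(1 + 0.4000) = (9.81) sin 29.0° / 1.400 = 3.397 m/s².

a ≈ 3.40 m/s²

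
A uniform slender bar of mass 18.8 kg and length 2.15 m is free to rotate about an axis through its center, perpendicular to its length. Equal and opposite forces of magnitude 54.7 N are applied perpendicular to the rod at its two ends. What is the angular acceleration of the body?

I = (1/12)ML² = (1/12)(18.8)(2.15)² = 7.242 kg·m².
The couple gives τ = F·(L/2) + F·(L/2) = F L = (54.7)(2.15) = 117.6 N·m.
Newton's second law for rotation, τ = Iα, gives α = τ/I = 117.6/7.242 = 16.24 rad/s².

α ≈ 16.2 rad/s²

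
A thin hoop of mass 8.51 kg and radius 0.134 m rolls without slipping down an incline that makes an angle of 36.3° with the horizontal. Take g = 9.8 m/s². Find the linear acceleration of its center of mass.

Translation along the incline: Mg sinθ − f = Ma.
Rotation about the center: fR = Iα with I = MR². No-slip gives a = αR, so f = (I/R²)a = M a.
Substituting: Mg sinθ = (1 + 1.000)Ma, so a = g sinθ/(1 + 1.000) = (9.8) sin 36.3° / 2.000 = 2.901 m/s².

a ≈ 2.90 m/s²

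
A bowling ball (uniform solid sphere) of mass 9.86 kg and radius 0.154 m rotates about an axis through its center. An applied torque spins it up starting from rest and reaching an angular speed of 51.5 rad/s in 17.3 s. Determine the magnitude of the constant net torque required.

τ ≈ 0.278 N·m

I = (2/5)MR² = (2/5)(9.86)(0.154)² = 0.09354 kg·m².
α = Δω/Δt = (51.5 − 0)/17.3 = 2.977 rad/s².
τ = Iα = (0.09354)(2.977) = 0.2784 N·m.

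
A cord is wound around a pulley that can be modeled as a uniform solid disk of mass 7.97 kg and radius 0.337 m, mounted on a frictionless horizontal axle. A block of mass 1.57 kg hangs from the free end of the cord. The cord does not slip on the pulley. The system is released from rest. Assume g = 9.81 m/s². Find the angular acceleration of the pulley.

α ≈ 8.23 rad/s²

I = ½MR² = (1/2)(7.97)(0.337)² = 0.4526 kg·m².
Block: mg − T = ma. Pulley: TR = Iα. No-slip: a = αR, so T = (I/R²)a = 3.985·a.
Then mg = (m + 3.985)a, so a = (1.57)(9.81)/(1.57 + 3.985) = 2.773 m/s².
α = a/R = 2.773/0.337 = 8.227 rad/s².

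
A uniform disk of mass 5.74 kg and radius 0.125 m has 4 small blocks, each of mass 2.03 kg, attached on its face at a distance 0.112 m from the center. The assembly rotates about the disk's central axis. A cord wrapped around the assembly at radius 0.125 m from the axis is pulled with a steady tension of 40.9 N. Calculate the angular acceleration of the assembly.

α ≈ 34.8 rad/s²

I_disk = ½MR² = ½(5.74)(0.125)² = 0.04484 kg·m².
I_blocks = 4·m·r² = 4(2.03)(0.112)² = 0.1019 kg·m².
Total I = 0.1467 kg·m².
τ = F r = (40.9)(0.125) = 5.112 N·m.
α = τ/I = 5.112/0.1467 = 34.85 rad/s².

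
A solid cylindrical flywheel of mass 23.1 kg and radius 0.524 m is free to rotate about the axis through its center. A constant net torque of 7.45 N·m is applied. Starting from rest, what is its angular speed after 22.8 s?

ω ≈ 53.6 rad/s

I = ½MR² = (1/2)(23.1)(0.524)² = 3.171 kg·m².
α = τ/I = 7.45/3.171 = 2.349 rad/s².
ω = ω₀ + αt = 0 + (2.349)(22.8) = 53.56 rad/s.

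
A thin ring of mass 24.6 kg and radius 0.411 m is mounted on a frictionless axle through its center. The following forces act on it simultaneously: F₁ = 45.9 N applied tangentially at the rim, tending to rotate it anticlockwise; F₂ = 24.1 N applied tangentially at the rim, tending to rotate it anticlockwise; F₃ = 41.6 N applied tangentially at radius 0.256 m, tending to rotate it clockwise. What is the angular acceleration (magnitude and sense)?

α ≈ 4.36 rad/s², anticlockwise

I = MR² = (24.6)(0.411)² = 4.155 kg·m².
Taking anticlockwise as positive: τ₁ = +(45.9)(0.411) = +18.86 N·m; τ₂ = +(24.1)(0.411) = +9.905 N·m; τ₃ = −(41.6)(0.256) = −10.65 N·m.
Net torque τ = 18.12 N·m.
α = τ/I = 18.12/4.155 = 4.361 rad/s².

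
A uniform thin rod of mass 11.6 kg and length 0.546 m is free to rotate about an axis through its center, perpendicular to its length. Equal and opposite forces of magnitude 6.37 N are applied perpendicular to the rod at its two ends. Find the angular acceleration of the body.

I = (1/12)ML² = (1/12)(11.6)(0.546)² = 0.2882 kg·m².
The couple gives τ = F·(L/2) + F·(L/2) = F L = (6.37)(0.546) = 3.478 N·m.
From τ = Iα: α = 3.478/0.2882 = 12.07 rad/s².

α ≈ 12.1 rad/s²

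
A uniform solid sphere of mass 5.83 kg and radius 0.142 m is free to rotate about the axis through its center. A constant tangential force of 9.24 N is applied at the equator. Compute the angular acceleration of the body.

I = (2/5)MR² = (2/5)(5.83)(0.142)² = 0.04702 kg·m².
τ = F R = (9.24)(0.142) = 1.312 N·m.
From τ = Iα: α = 1.312/0.04702 = 27.90 rad/s².

α ≈ 27.9 rad/s²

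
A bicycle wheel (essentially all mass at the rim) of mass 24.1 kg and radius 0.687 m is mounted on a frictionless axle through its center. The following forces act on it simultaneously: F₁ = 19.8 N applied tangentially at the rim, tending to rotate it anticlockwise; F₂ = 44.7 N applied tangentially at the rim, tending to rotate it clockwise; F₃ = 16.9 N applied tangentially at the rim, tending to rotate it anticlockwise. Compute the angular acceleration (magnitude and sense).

I = MR² = (24.1)(0.687)² = 11.37 kg·m².
Taking anticlockwise as positive: τ₁ = +(19.8)(0.687) = +13.60 N·m; τ₂ = −(44.7)(0.687) = −30.71 N·m; τ₃ = +(16.9)(0.687) = +11.61 N·m.
Net torque τ = -5.496 N·m.
α = τ/I = -5.496/11.37 = -0.4832 rad/s².

α ≈ 0.483 rad/s², clockwise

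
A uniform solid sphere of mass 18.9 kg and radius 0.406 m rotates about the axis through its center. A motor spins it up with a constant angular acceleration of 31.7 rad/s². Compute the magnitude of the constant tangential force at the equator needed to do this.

F ≈ 97.3 N

I = (2/5)MR² = (2/5)(18.9)(0.406)² = 1.246 kg·m².
The required torque is τ = Iα = (1.246)(31.70) = 39.50 N·m.
A tangential force at the equator gives τ = FR, so F = τ/R = 39.50/0.406 = 97.30 N.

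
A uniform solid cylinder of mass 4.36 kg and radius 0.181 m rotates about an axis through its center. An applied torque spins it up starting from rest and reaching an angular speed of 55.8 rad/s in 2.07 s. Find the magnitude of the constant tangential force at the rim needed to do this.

I = ½MR² = (1/2)(4.36)(0.181)² = 0.07142 kg·m².
α = Δω/Δt = (55.8 − 0)/2.07 = 26.96 rad/s².
The required torque is τ = Iα = (0.07142)(26.96) = 1.925 N·m.
A tangential force at the rim gives τ = FR, so F = τ/R = 1.925/0.181 = 10.64 N.

F ≈ 10.6 N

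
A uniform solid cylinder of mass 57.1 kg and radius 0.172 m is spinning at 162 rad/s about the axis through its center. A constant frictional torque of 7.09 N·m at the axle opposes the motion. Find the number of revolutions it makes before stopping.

≈ 249 revolutions

I = ½MR² = (1/2)(57.1)(0.172)² = 0.8446 kg·m².
The net torque has magnitude 7.09 N·m, opposing ω.
|α| = τ/I = 7.090/0.8446 = 8.394 rad/s² (deceleration).
ω² = ω₀² − 2|α|θ with ω = 0 ⇒ θ = ω₀²/(2|α|) = 1563 rad = 248.8 rev.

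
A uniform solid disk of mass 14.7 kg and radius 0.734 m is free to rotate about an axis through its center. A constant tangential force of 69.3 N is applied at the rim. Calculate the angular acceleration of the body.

α ≈ 12.8 rad/s²

I = ½MR² = (1/2)(14.7)(0.734)² = 3.960 kg·m².
τ = F R = (69.3)(0.734) = 50.87 N·m.
Newton's second law for rotation, τ = Iα, gives α = τ/I = 50.87/3.960 = 12.85 rad/s².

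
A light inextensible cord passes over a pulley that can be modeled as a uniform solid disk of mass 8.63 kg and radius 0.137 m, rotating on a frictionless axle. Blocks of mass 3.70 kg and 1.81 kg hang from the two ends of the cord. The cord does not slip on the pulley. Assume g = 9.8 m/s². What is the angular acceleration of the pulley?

α ≈ 13.8 rad/s²

I = ½MR² = (1/2)(8.63)(0.137)² = 0.08099 kg·m².
Heavier block: m₁g − T₁ = m₁a. Lighter block: T₂ − m₂g = m₂a.
Pulley: (T₁ − T₂)R = Iα = I(a/R), so T₁ − T₂ = (I/R²)a = (1/2)M_p a = 4.315·a.
Adding the three: (m₁ − m₂)g = (m₁ + m₂ + 4.315)a, so a = (3.70 − 1.81)(9.8)/(3.70 + 1.81 + 4.315) = 1.885 m/s².
α = a/R = 1.885/0.137 = 13.76 rad/s².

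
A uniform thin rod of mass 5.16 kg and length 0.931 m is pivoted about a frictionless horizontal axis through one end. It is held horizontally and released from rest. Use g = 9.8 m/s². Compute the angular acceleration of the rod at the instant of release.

α ≈ 15.8 rad/s²

About the pivot, I = (1/3)ML² = (1/3)(5.16)(0.931)² = 1.491 kg·m².
The weight acts at the center, a distance L/2 = 0.4655 m from the pivot; τ = Mg(L/2) = 23.54 N·m.
α = τ/I = 23.54/1.491 = 15.79 rad/s².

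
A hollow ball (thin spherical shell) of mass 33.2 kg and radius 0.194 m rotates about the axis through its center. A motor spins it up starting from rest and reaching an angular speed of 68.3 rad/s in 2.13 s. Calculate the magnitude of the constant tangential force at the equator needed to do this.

F ≈ 138 N

I = (2/3)MR² = (2/3)(33.2)(0.194)² = 0.8330 kg·m².
α = Δω/Δt = (68.3 − 0)/2.13 = 32.07 rad/s².
The required torque is τ = Iα = (0.8330)(32.07) = 26.71 N·m.
A tangential force at the equator gives τ = FR, so F = τ/R = 26.71/0.194 = 137.7 N.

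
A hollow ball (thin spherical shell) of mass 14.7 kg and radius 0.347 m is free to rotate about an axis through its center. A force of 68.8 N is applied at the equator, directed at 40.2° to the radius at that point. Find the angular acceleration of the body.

I = (2/3)MR² = (2/3)(14.7)(0.347)² = 1.180 kg·m².
Only the tangential component produces torque: τ = F R sinθ = (68.8)(0.347) sin 40.2° = 15.41 N·m.
From τ = Iα: α = 15.41/1.180 = 13.06 rad/s².

α ≈ 13.1 rad/s²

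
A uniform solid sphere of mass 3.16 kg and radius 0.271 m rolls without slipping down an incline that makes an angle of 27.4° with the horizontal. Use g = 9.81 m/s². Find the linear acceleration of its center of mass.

a ≈ 3.22 m/s²

Translation along the incline: Mg sinθ − f = Ma.
Rotation about the center: fR = Iα with I = (2/5)MR². No-slip gives a = αR, so f = (I/R²)a = (2/5)M a.
Substituting: Mg sinθ = (1 + 0.4000)Ma, so a = g sinθ/(1 + 0.4000) = (9.81) sin 27.4° / 1.400 = 3.225 m/s².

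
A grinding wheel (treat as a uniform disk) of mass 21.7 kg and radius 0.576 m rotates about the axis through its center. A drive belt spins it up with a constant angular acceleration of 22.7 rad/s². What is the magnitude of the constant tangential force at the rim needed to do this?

F ≈ 142 N

I = ½MR² = (1/2)(21.7)(0.576)² = 3.600 kg·m².
The required torque is τ = Iα = (3.600)(22.70) = 81.71 N·m.
A tangential force at the rim gives τ = FR, so F = τ/R = 81.71/0.576 = 141.9 N.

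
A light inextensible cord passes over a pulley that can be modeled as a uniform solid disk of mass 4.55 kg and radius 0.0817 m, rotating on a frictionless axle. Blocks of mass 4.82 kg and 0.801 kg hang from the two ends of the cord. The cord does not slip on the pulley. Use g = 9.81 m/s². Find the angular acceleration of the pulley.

α ≈ 61.1 rad/s²

I = ½MR² = (1/2)(4.55)(0.0817)² = 0.01519 kg·m².
Heavier block: m₁g − T₁ = m₁a. Lighter block: T₂ − m₂g = m₂a.
Pulley: (T₁ − T₂)R = Iα = I(a/R), so T₁ − T₂ = (I/R²)a = (1/2)M_p a = 2.275·a.
Adding the three: (m₁ − m₂)g = (m₁ + m₂ + 2.275)a, so a = (4.82 − 0.801)(9.81)/(4.82 + 0.801 + 2.275) = 4.993 m/s².
α = a/R = 4.993/0.0817 = 61.12 rad/s².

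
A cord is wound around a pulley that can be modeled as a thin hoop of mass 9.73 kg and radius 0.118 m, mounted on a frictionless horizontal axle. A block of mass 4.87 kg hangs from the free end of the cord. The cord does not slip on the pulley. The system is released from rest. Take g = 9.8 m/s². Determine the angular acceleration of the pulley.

I = MR² = (9.73)(0.118)² = 0.1355 kg·m².
Block: mg − T = ma. Pulley: TR = Iα. No-slip: a = αR, so T = (I/R²)a = 9.730·a.
Then mg = (m + 9.730)a, so a = (4.87)(9.8)/(4.87 + 9.730) = 3.269 m/s².
α = a/R = 3.269/0.118 = 27.70 rad/s².

α ≈ 27.7 rad/s²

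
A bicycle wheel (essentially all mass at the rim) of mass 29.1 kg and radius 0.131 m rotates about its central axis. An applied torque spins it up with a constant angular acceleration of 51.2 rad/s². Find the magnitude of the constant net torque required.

τ ≈ 25.6 N·m

I = MR² = (29.1)(0.131)² = 0.4994 kg·m².
τ = Iα = (0.4994)(51.20) = 25.57 N·m.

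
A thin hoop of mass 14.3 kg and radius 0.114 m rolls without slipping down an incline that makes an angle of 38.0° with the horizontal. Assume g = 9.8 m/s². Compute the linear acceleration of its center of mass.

a ≈ 3.02 m/s²

Translation along the incline: Mg sinθ − f = Ma.
Rotation about the center: fR = Iα with I = MR². No-slip gives a = αR, so f = (I/R²)a = M a.
Substituting: Mg sinθ = (1 + 1.000)Ma, so a = g sinθ/(1 + 1.000) = (9.8) sin 38.0° / 2.000 = 3.017 m/s².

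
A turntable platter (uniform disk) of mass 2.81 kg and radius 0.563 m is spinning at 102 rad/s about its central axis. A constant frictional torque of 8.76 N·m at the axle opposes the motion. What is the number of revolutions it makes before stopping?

I = ½MR² = (1/2)(2.81)(0.563)² = 0.4453 kg·m².
The net torque has magnitude 8.76 N·m, opposing ω.
|α| = τ/I = 8.760/0.4453 = 19.67 rad/s² (deceleration).
ω² = ω₀² − 2|α|θ with ω = 0 ⇒ θ = ω₀²/(2|α|) = 264.5 rad = 42.09 rev.

≈ 42.1 revolutions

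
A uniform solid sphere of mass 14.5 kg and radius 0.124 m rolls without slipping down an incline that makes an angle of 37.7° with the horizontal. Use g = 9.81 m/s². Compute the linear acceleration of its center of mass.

Translation along the incline: Mg sinθ − f = Ma.
Rotation about the center: fR = Iα with I = (2/5)MR². No-slip gives a = αR, so f = (I/R²)a = (2/5)M a.
Substituting: Mg sinθ = (1 + 0.4000)Ma, so a = g sinθ/(1 + 0.4000) = (9.81) sin 37.7° / 1.400 = 4.285 m/s².

a ≈ 4.29 m/s²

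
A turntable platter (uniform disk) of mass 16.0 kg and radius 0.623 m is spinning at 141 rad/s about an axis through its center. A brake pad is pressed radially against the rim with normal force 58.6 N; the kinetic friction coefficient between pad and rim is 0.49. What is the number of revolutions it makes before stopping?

I = ½MR² = (1/2)(16.0)(0.623)² = 3.105 kg·m².
Friction force f = μN = (0.49)(58.6) = 28.71 N at the rim; torque magnitude τ = fR = 17.89 N·m, opposing ω.
|α| = τ/I = 17.89/3.105 = 5.761 rad/s² (deceleration).
ω² = ω₀² − 2|α|θ with ω = 0 ⇒ θ = ω₀²/(2|α|) = 1725 rad = 274.6 rev.

≈ 275 revolutions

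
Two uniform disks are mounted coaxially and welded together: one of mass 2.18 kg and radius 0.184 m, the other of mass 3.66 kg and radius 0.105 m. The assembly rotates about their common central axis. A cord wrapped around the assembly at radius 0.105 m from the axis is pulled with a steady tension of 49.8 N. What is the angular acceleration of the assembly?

α ≈ 91.6 rad/s²

I = ½M₁R₁² + ½M₂R₂² = ½(2.18)(0.184)² + ½(3.66)(0.105)² = 0.05708 kg·m².
τ = F r = (49.8)(0.105) = 5.229 N·m.
α = τ/I = 5.229/0.05708 = 91.61 rad/s².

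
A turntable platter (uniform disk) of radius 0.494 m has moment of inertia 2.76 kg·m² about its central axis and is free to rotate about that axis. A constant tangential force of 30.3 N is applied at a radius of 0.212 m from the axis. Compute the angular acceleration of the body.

τ = F·r = (30.3)(0.212) = 6.424 N·m.
From τ = Iα: α = 6.424/2.760 = 2.327 rad/s².

α ≈ 2.33 rad/s²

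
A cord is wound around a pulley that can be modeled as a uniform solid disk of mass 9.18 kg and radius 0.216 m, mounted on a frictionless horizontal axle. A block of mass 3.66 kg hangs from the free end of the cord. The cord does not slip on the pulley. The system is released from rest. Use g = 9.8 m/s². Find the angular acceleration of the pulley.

α ≈ 20.1 rad/s²

I = ½MR² = (1/2)(9.18)(0.216)² = 0.2142 kg·m².
Block: mg − T = ma. Pulley: TR = Iα. No-slip: a = αR, so T = (I/R²)a = 4.590·a.
Then mg = (m + 4.590)a, so a = (3.66)(9.8)/(3.66 + 4.590) = 4.348 m/s².
α = a/R = 4.348/0.216 = 20.13 rad/s².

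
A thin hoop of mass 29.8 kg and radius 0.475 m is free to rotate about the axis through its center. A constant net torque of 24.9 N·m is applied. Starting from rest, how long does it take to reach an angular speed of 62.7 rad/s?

t ≈ 16.9 s

I = MR² = (29.8)(0.475)² = 6.724 kg·m².
α = τ/I = 24.9/6.724 = 3.703 rad/s².
ω = αt ⇒ t = ω/α = 62.7/3.703 = 16.93 s.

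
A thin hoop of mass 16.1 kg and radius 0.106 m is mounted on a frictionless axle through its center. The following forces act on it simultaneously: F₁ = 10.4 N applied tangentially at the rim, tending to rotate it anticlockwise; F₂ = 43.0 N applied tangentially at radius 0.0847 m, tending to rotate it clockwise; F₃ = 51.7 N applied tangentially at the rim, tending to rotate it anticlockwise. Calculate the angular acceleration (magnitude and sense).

α ≈ 16.3 rad/s², anticlockwise

I = MR² = (16.1)(0.106)² = 0.1809 kg·m².
Taking anticlockwise as positive: τ₁ = +(10.4)(0.106) = +1.102 N·m; τ₂ = −(43.0)(0.0847) = −3.642 N·m; τ₃ = +(51.7)(0.106) = +5.480 N·m.
Net torque τ = 2.941 N·m.
α = τ/I = 2.941/0.1809 = 16.25 rad/s².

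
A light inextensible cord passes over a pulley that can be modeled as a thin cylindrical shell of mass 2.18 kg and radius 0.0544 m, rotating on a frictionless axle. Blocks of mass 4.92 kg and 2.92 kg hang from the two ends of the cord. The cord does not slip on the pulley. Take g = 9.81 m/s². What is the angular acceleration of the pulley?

I = MR² = (2.18)(0.0544)² = 0.006451 kg·m².
Heavier block: m₁g − T₁ = m₁a. Lighter block: T₂ − m₂g = m₂a.
Pulley: (T₁ − T₂)R = Iα = I(a/R), so T₁ − T₂ = (I/R²)a = 1·M_p a = 2.180·a.
Adding the three: (m₁ − m₂)g = (m₁ + m₂ + 2.180)a, so a = (4.92 − 2.92)(9.81)/(4.92 + 2.92 + 2.180) = 1.958 m/s².
α = a/R = 1.958/0.0544 = 35.99 rad/s².

α ≈ 36.0 rad/s²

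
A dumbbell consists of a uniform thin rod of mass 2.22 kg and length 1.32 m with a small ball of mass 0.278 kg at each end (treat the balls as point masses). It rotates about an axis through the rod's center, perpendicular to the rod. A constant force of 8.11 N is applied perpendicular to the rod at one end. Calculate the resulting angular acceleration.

α ≈ 9.48 rad/s²

I_rod = (1/12)ML² = (1/12)(2.22)(1.32)² = 0.3223 kg·m².
I_balls = 2·m·(L/2)² = 2(0.278)(0.6600)² = 0.2422 kg·m².
Total I = 0.5645 kg·m².
τ = F·(L/2) = (8.11)(0.660) = 5.353 N·m.
α = τ/I = 5.353/0.5645 = 9.481 rad/s².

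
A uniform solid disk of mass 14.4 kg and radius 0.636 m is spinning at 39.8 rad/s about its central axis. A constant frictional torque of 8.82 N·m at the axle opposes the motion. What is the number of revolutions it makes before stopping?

I = ½MR² = (1/2)(14.4)(0.636)² = 2.912 kg·m².
The net torque has magnitude 8.82 N·m, opposing ω.
|α| = τ/I = 8.820/2.912 = 3.028 rad/s² (deceleration).
ω² = ω₀² − 2|α|θ with ω = 0 ⇒ θ = ω₀²/(2|α|) = 261.5 rad = 41.62 rev.

≈ 41.6 revolutions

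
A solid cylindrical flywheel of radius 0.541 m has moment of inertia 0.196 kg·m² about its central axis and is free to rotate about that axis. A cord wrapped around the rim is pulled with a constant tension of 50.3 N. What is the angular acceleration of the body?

α ≈ 139 rad/s²

τ = F R = (50.3)(0.541) = 27.21 N·m.
Newton's second law for rotation, τ = Iα, gives α = τ/I = 27.21/0.1960 = 138.8 rad/s².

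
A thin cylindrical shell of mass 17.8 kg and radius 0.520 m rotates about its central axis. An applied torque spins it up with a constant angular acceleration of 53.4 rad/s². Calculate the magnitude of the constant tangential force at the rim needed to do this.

I = MR² = (17.8)(0.520)² = 4.813 kg·m².
The required torque is τ = Iα = (4.813)(53.40) = 257.0 N·m.
A tangential force at the rim gives τ = FR, so F = τ/R = 257.0/0.520 = 494.3 N.

F ≈ 494 N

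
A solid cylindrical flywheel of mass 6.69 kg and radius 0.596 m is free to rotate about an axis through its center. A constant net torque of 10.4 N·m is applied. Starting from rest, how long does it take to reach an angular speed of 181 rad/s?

t ≈ 20.7 s

I = ½MR² = (1/2)(6.69)(0.596)² = 1.188 kg·m².
α = τ/I = 10.4/1.188 = 8.753 rad/s².
ω = αt ⇒ t = ω/α = 181/8.753 = 20.68 s.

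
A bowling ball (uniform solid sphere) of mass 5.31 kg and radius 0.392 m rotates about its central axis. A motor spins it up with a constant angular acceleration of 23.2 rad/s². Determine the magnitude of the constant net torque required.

I = (2/5)MR² = (2/5)(5.31)(0.392)² = 0.3264 kg·m².
τ = Iα = (0.3264)(23.20) = 7.572 N·m.

τ ≈ 7.57 N·m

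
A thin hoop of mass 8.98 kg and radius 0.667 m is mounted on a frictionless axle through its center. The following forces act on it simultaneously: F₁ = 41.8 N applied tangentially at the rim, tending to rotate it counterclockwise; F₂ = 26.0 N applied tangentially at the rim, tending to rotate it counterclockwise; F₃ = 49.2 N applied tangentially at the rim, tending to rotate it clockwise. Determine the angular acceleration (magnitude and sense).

α ≈ 3.11 rad/s², counterclockwise

I = MR² = (8.98)(0.667)² = 3.995 kg·m².
Taking counterclockwise as positive: τ₁ = +(41.8)(0.667) = +27.88 N·m; τ₂ = +(26.0)(0.667) = +17.34 N·m; τ₃ = −(49.2)(0.667) = −32.82 N·m.
Net torque τ = 12.41 N·m.
α = τ/I = 12.41/3.995 = 3.105 rad/s².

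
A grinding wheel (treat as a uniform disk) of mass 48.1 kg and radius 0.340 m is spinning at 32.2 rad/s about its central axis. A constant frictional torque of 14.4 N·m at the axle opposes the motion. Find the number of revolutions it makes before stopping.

≈ 15.9 revolutions

I = ½MR² = (1/2)(48.1)(0.340)² = 2.780 kg·m².
The net torque has magnitude 14.4 N·m, opposing ω.
|α| = τ/I = 14.40/2.780 = 5.180 rad/s² (deceleration).
ω² = ω₀² − 2|α|θ with ω = 0 ⇒ θ = ω₀²/(2|α|) = 100.1 rad = 15.93 rev.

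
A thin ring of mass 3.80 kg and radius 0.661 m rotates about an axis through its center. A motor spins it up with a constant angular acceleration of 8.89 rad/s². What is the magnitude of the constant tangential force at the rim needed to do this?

F ≈ 22.3 N

I = MR² = (3.80)(0.661)² = 1.660 kg·m².
The required torque is τ = Iα = (1.660)(8.890) = 14.76 N·m.
A tangential force at the rim gives τ = FR, so F = τ/R = 14.76/0.661 = 22.33 N.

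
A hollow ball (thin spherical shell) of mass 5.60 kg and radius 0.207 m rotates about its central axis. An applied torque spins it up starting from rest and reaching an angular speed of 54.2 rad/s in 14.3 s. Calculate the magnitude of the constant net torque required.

I = (2/3)MR² = (2/3)(5.60)(0.207)² = 0.1600 kg·m².
α = Δω/Δt = (54.2 − 0)/14.3 = 3.790 rad/s².
τ = Iα = (0.1600)(3.790) = 0.6063 N·m.

τ ≈ 0.606 N·m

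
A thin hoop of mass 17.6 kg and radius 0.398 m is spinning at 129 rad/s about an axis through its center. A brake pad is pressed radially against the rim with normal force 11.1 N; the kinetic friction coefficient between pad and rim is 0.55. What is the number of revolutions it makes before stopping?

I = MR² = (17.6)(0.398)² = 2.788 kg·m².
Friction force f = μN = (0.55)(11.1) = 6.105 N at the rim; torque magnitude τ = fR = 2.430 N·m, opposing ω.
|α| = τ/I = 2.430/2.788 = 0.8715 rad/s² (deceleration).
ω² = ω₀² − 2|α|θ with ω = 0 ⇒ θ = ω₀²/(2|α|) = 9547 rad = 1519 rev.

≈ 1520 revolutions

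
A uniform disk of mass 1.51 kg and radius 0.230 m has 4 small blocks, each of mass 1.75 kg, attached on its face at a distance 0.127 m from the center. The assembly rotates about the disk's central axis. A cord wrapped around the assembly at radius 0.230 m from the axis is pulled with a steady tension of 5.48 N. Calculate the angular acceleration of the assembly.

I_disk = ½MR² = ½(1.51)(0.230)² = 0.03994 kg·m².
I_blocks = 4·m·r² = 4(1.75)(0.127)² = 0.1129 kg·m².
Total I = 0.1528 kg·m².
τ = F r = (5.48)(0.230) = 1.260 N·m.
α = τ/I = 1.260/0.1528 = 8.246 rad/s².

α ≈ 8.25 rad/s²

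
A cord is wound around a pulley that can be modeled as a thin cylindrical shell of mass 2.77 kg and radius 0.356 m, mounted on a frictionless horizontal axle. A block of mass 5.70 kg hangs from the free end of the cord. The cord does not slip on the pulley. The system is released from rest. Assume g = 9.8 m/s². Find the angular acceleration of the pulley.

I = MR² = (2.77)(0.356)² = 0.3511 kg·m².
Block: mg − T = ma. Pulley: TR = Iα. No-slip: a = αR, so T = (I/R²)a = 2.770·a.
Then mg = (m + 2.770)a, so a = (5.70)(9.8)/(5.70 + 2.770) = 6.595 m/s².
α = a/R = 6.595/0.356 = 18.53 rad/s².

α ≈ 18.5 rad/s²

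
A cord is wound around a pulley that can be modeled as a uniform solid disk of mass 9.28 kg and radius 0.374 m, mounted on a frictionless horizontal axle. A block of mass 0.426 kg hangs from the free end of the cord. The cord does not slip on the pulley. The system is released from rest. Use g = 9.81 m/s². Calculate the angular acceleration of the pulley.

α ≈ 2.21 rad/s²

I = ½MR² = (1/2)(9.28)(0.374)² = 0.6490 kg·m².
Block: mg − T = ma. Pulley: TR = Iα. No-slip: a = αR, so T = (I/R²)a = 4.640·a.
Then mg = (m + 4.640)a, so a = (0.426)(9.81)/(0.426 + 4.640) = 0.8249 m/s².
α = a/R = 0.8249/0.374 = 2.206 rad/s².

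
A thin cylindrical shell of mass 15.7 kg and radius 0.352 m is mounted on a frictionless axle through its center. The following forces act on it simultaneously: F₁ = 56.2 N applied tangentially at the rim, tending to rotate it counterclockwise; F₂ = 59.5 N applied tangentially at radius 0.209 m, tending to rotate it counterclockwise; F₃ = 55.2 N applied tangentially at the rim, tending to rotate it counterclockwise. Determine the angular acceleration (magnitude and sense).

α ≈ 26.6 rad/s², counterclockwise

I = MR² = (15.7)(0.352)² = 1.945 kg·m².
Taking counterclockwise as positive: τ₁ = +(56.2)(0.352) = +19.78 N·m; τ₂ = +(59.5)(0.209) = +12.44 N·m; τ₃ = +(55.2)(0.352) = +19.43 N·m.
Net torque τ = 51.65 N·m.
α = τ/I = 51.65/1.945 = 26.55 rad/s².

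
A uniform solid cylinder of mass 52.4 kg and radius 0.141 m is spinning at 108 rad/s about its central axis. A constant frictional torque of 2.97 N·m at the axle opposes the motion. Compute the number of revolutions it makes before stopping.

I = ½MR² = (1/2)(52.4)(0.141)² = 0.5209 kg·m².
The net torque has magnitude 2.97 N·m, opposing ω.
|α| = τ/I = 2.970/0.5209 = 5.702 rad/s² (deceleration).
ω² = ω₀² − 2|α|θ with ω = 0 ⇒ θ = ω₀²/(2|α|) = 1023 rad = 162.8 rev.

≈ 163 revolutions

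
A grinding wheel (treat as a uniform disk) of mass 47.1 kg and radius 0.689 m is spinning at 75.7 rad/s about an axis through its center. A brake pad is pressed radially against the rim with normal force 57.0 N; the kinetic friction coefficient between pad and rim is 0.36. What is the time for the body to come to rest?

I = ½MR² = (1/2)(47.1)(0.689)² = 11.18 kg·m².
Friction force f = μN = (0.36)(57.0) = 20.52 N at the rim; torque magnitude τ = fR = 14.14 N·m, opposing ω.
|α| = τ/I = 14.14/11.18 = 1.265 rad/s² (deceleration).
0 = ω₀ − |α|t ⇒ t = ω₀/|α| = 75.7/1.265 = 59.86 s.

t ≈ 59.9 s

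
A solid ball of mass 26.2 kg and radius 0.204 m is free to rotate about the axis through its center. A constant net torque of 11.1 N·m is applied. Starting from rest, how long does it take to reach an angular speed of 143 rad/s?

I = (2/5)MR² = (2/5)(26.2)(0.204)² = 0.4361 kg·m².
α = τ/I = 11.1/0.4361 = 25.45 rad/s².
ω = αt ⇒ t = ω/α = 143/25.45 = 5.619 s.

t ≈ 5.62 s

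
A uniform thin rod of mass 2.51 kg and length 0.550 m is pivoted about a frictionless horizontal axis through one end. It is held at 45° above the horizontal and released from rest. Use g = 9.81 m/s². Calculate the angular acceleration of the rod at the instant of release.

About the pivot, I = (1/3)ML² = (1/3)(2.51)(0.550)² = 0.2531 kg·m².
The weight acts at the center, a distance L/2 = 0.2750 m from the pivot; τ = Mg(L/2) cos 45° = 4.788 N·m.
α = τ/I = 4.788/0.2531 = 18.92 rad/s².
(Equivalently α = (3g/(2L)) cos 45° = 18.92 rad/s².)

α ≈ 18.9 rad/s²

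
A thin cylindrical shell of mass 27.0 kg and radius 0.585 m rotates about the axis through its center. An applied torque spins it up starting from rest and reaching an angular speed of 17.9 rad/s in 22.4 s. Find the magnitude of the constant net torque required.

I = MR² = (27.0)(0.585)² = 9.240 kg·m².
α = Δω/Δt = (17.9 − 0)/22.4 = 0.7991 rad/s².
τ = Iα = (9.240)(0.7991) = 7.384 N·m.

τ ≈ 7.38 N·m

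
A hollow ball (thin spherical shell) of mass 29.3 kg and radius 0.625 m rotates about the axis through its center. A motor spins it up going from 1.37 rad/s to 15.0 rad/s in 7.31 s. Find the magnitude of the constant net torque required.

τ ≈ 14.2 N·m

I = (2/3)MR² = (2/3)(29.3)(0.625)² = 7.630 kg·m².
α = Δω/Δt = (15.0 − 1.37)/7.31 = 1.865 rad/s².
τ = Iα = (7.630)(1.865) = 14.23 N·m.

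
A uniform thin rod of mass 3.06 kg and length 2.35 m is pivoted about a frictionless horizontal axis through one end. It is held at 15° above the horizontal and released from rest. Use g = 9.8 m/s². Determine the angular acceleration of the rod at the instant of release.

α ≈ 6.04 rad/s²

About the pivot, I = (1/3)ML² = (1/3)(3.06)(2.35)² = 5.633 kg·m².
The weight acts at the center, a distance L/2 = 1.175 m from the pivot; τ = Mg(L/2) cos 15° = 34.04 N·m.
α = τ/I = 34.04/5.633 = 6.042 rad/s².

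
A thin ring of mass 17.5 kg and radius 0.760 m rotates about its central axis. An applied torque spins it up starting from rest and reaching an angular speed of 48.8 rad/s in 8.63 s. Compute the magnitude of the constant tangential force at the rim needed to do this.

I = MR² = (17.5)(0.760)² = 10.11 kg·m².
α = Δω/Δt = (48.8 − 0)/8.63 = 5.655 rad/s².
The required torque is τ = Iα = (10.11)(5.655) = 57.16 N·m.
A tangential force at the rim gives τ = FR, so F = τ/R = 57.16/0.760 = 75.21 N.

F ≈ 75.2 N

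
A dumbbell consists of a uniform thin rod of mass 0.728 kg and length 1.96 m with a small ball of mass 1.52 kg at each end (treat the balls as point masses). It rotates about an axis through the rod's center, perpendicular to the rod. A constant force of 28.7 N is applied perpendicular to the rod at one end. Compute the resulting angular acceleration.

α ≈ 8.92 rad/s²

I_rod = (1/12)ML² = (1/12)(0.728)(1.96)² = 0.2331 kg·m².
I_balls = 2·m·(L/2)² = 2(1.52)(0.9800)² = 2.920 kg·m².
Total I = 3.153 kg·m².
τ = F·(L/2) = (28.7)(0.980) = 28.13 N·m.
α = τ/I = 28.13/3.153 = 8.921 rad/s².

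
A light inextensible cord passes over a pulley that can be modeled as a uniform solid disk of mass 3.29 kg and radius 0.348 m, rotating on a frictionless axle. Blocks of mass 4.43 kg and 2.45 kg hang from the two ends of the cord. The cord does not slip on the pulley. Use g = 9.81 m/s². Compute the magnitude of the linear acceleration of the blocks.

a ≈ 2.28 m/s²

I = ½MR² = (1/2)(3.29)(0.348)² = 0.1992 kg·m².
Heavier block: m₁g − T₁ = m₁a. Lighter block: T₂ − m₂g = m₂a.
Pulley: (T₁ − T₂)R = Iα = I(a/R), so T₁ − T₂ = (I/R²)a = (1/2)M_p a = 1.645·a.
Adding the three: (m₁ − m₂)g = (m₁ + m₂ + 1.645)a, so a = (4.43 − 2.45)(9.81)/(4.43 + 2.45 + 1.645) = 2.278 m/s².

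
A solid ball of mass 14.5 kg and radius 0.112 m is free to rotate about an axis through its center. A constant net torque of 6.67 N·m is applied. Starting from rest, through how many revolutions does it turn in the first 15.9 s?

I = (2/5)MR² = (2/5)(14.5)(0.112)² = 0.07276 kg·m².
α = τ/I = 6.67/0.07276 = 91.68 rad/s².
θ = ½αt² = ½(91.68)(15.9)² = 11590 rad.
Revolutions = θ/(2π) = 1844.

≈ 1840 revolutions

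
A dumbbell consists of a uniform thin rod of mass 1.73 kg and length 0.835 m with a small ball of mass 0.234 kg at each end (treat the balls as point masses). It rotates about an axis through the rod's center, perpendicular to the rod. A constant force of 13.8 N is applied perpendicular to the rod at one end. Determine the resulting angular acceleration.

I_rod = (1/12)ML² = (1/12)(1.73)(0.835)² = 0.1005 kg·m².
I_balls = 2·m·(L/2)² = 2(0.234)(0.4175)² = 0.08158 kg·m².
Total I = 0.1821 kg·m².
τ = F·(L/2) = (13.8)(0.417) = 5.761 N·m.
α = τ/I = 5.761/0.1821 = 31.64 rad/s².

α ≈ 31.6 rad/s²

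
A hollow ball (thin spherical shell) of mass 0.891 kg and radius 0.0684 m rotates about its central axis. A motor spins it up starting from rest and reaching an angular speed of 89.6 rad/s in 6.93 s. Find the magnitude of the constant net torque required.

τ ≈ 0.0359 N·m

I = (2/3)MR² = (2/3)(0.891)(0.0684)² = 0.002779 kg·m².
α = Δω/Δt = (89.6 − 0)/6.93 = 12.93 rad/s².
τ = Iα = (0.002779)(12.93) = 0.03593 N·m.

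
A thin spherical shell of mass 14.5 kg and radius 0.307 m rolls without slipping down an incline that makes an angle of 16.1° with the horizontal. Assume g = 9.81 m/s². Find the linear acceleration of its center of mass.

a ≈ 1.63 m/s²

Translation along the incline: Mg sinθ − f = Ma.
Rotation about the center: fR = Iα with I = (2/3)MR². No-slip gives a = αR, so f = (I/R²)a = (2/3)M a.
Substituting: Mg sinθ = (1 + 0.6667)Ma, so a = g sinθ/(1 + 0.6667) = (9.81) sin 16.1° / 1.667 = 1.632 m/s².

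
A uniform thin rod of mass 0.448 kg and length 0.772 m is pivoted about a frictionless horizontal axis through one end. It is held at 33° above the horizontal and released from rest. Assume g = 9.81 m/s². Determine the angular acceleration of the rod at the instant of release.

About the pivot, I = (1/3)ML² = (1/3)(0.448)(0.772)² = 0.08900 kg·m².
The weight acts at the center, a distance L/2 = 0.3860 m from the pivot; τ = Mg(L/2) cos 33° = 1.423 N·m.
α = τ/I = 1.423/0.08900 = 15.99 rad/s².

α ≈ 16.0 rad/s²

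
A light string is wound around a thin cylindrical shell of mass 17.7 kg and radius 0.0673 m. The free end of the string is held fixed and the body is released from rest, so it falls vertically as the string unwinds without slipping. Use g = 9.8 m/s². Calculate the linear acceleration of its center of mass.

Translation: Mg − T = Ma. Rotation about the center: TR = Iα with I = MR².
With a = αR: T = (I/R²)a = M a, so Mg = (1 + 1.000)Ma.
a = g/(1 + 1.000) = 9.8/2.000 = 4.900 m/s².

a ≈ 4.90 m/s²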